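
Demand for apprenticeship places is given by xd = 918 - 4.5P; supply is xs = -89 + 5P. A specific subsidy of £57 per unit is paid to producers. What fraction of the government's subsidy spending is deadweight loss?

Pre-subsidy: 918 - 4.5P = -89 + 5P gives P* = 106, x* = 441.
With the subsidy, sellers receive Ps = Pb + 57 for each unit, where Pb is the price buyers pay.
Supply in terms of Pb becomes xs = -89 + 5(Pb + 57) = 196 + 5Pb. Setting this equal to demand: 918 - 4.5Pb = 196 + 5Pb, so Pb = 76.
Sellers receive Ps = 76 + 57 = 133; x' = 918 − 4.5·76 = 576.
ΔCS = ½(441 + 576)(106 − 76) = 15255; ΔPS = ½(441 + 576)(133 − 106) = 13729.5.
Government spending = 57 × 576 = 32832.
DWL = ½ × 57 × (576 − 441) = 3847.5; fraction = 3847.5 / 32832 = 0.1171875.

DWL / government spending = 0.1171875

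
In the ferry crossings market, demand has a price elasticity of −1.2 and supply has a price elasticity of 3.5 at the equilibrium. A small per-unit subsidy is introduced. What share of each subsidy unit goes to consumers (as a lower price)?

For a small subsidy around the equilibrium, the benefit split depends on the relative slopes, which at a point are proportional to the elasticities.
Buyer share = εs/(εs + |εd|) = 3.5/(3.5 + 1.2) = 35/47; seller share = |εd|/(εs + |εd|) = 12/47.

Consumer share = 35/47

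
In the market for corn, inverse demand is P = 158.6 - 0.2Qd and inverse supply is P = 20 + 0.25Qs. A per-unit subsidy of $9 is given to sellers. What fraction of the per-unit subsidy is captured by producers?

Producer share = 5/9

Pre-subsidy: 158.6 - 0.2Q = 20 + 0.25Q gives Q* = 308 and P* = 97.
With the subsidy, sellers receive Ps = Pb + 9 for each unit, where Pb is the price buyers pay.
On the curves, Pb = 158.6 - 0.2Q and Ps = 20 + 0.25Q; the wedge Ps − Pb = 9 gives 20 + 0.25Q − (158.6 - 0.2Q) = 9, so Q' = 328.
Then Pb = 158.6 − 0.2·328 = 93 and Ps = 20 + 0.25·328 = 102.
Buyers' price falls by P* − Pb = 97 − 93 = 4; sellers' price rises by Ps − P* = 102 − 97 = 5.
So producers capture 5/9 = 5/9 of each unit of subsidy.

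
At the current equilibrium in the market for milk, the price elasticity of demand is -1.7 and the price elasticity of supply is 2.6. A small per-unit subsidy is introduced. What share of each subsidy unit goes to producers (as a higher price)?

Producer share = 17/43

For a small subsidy around the equilibrium, the benefit split depends on the relative slopes, which at a point are proportional to the elasticities.
Buyer share = εs/(εs + |εd|) = 2.6/(2.6 + 1.7) = 26/43; seller share = |εd|/(εs + |εd|) = 17/43.
So producers capture 17/43 of the subsidy.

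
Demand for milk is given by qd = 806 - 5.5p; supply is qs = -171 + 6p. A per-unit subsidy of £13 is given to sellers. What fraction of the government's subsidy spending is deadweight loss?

Pre-subsidy: 806 - 5.5p = -171 + 6p gives p* = 1954/23, q* = 7791/23.
With the subsidy, sellers receive ps = pb + 13 for each unit, where pb is the price buyers pay.
Supply in terms of pb becomes qs = -171 + 6(pb + 13) = -93 + 6pb. Setting this equal to demand: 806 - 5.5pb = -93 + 6pb, so pb = 1798/23.
Sellers receive ps = 1798/23 + 13 = 2097/23; q' = 806 − 5.5·(1798/23) = 8649/23.
ΔCS = ½(7791/23 + 8649/23)(1954/23 − 1798/23) = 1282320/529; ΔPS = ½(7791/23 + 8649/23)(2097/23 − 1954/23) = 1175460/529.
Government spending = 13 × 8649/23 = 112437/23.
DWL = ½ × 13 × (8649/23 − 7791/23) = 5577/23; fraction = (5577/23) / (112437/23) = 143/2883.

DWL / government spending = 143/2883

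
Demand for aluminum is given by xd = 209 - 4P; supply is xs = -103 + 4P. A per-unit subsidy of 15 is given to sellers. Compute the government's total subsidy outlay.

Government cost = 1245

Pre-subsidy: 209 - 4P = -103 + 4P gives P* = 39, x* = 53.
With the subsidy, sellers receive Ps = Pb + 15 for each unit, where Pb is the price buyers pay.
Supply in terms of Pb becomes xs = -103 + 4(Pb + 15) = -43 + 4Pb. Setting this equal to demand: 209 - 4Pb = -43 + 4Pb, so Pb = 31.5.
Sellers receive Ps = 31.5 + 15 = 46.5; x' = 209 − 4·31.5 = 83.
Government outlay = subsidy × quantity = 15 × 83 = 1245.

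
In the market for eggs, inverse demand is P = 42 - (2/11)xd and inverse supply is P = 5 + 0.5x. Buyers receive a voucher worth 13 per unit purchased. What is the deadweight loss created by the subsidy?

Deadweight loss = 1859/15

Pre-subsidy: 42 - (2/11)x = 5 + 0.5x gives x* = 814/15 and P* = 482/15.
With the rebate, buyers effectively pay Pb = Ps − 13, where Ps is the price sellers receive.
On the curves, Pb = 42 - (2/11)x and Ps = 5 + 0.5x; the wedge Ps − Pb = 13 gives 5 + 0.5x − (42 - (2/11)x) = 13, so x' = 220/3.
Then Pb = 42 − (2/11)·(220/3) = 86/3 and Ps = 5 + 0.5·(220/3) = 125/3.
The subsidy expands output by 220/3 − 814/15 = 286/15 past the efficient level; on those units the gap between marginal cost and willingness to pay runs from 0 up to 13.
DWL = ½ × 13 × 286/15 = 1859/15.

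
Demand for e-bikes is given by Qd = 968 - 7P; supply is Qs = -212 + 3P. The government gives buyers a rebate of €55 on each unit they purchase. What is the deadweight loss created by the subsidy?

Pre-subsidy: 968 - 7P = -212 + 3P gives P* = 118, Q* = 142.
With the rebate, buyers effectively pay Pb = Ps − 55, where Ps is the price sellers receive.
Demand in terms of Ps becomes Qd = 968 − 7(Ps − 55) = 1353 - 7Ps. Setting this equal to supply: 1353 - 7Ps = -212 + 3Ps, so Ps = 156.5.
Buyers pay Pb = 156.5 − 55 = 101.5; Q' = -212 + 3·156.5 = 257.5.
The subsidy expands output by 257.5 − 142 = 115.5 past the efficient level; on those units the gap between marginal cost and willingness to pay runs from 0 up to 55.
DWL = ½ × 55 × 115.5 = 3176.25.

Deadweight loss = €3176.25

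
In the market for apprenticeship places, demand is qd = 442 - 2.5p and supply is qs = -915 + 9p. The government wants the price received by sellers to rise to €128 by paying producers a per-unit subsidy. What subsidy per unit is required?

At a seller price of 128, quantity supplied is -915 + 9·128 = 237.
Buyers absorb 237 only when they pay pb with 442 − 2.5·pb = 237, i.e. pb = 82.
s = ps − pb = 128 − 82 = 46.

Required subsidy s = €46 per unit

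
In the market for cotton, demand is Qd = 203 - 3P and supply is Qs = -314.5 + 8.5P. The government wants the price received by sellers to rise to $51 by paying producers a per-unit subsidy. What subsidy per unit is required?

At a seller price of 51, quantity supplied is -314.5 + 8.5·51 = 119.
Buyers absorb 119 only when they pay Pb with 203 − 3·Pb = 119, i.e. Pb = 28.
s = Ps − Pb = 51 − 28 = 23.

Required subsidy s = $23 per unit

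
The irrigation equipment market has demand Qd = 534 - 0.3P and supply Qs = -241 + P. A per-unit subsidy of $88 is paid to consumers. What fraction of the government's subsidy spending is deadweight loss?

Pre-subsidy: 534 - 0.3P = -241 + P gives P* = 7750/13, Q* = 4617/13.
With the rebate, buyers effectively pay Pb = Ps − 88, where Ps is the price sellers receive.
Demand in terms of Ps becomes Qd = 534 − 0.3(Ps − 88) = 560.4 - 0.3Ps. Setting this equal to supply: 560.4 - 0.3Ps = -241 + Ps, so Ps = 8014/13.
Buyers pay Pb = 8014/13 − 88 = 6870/13; Q' = -241 + 1·(8014/13) = 4881/13.
ΔCS = ½(4617/13 + 4881/13)(7750/13 − 6870/13) = 4179120/169; ΔPS = ½(4617/13 + 4881/13)(8014/13 − 7750/13) = 1253736/169.
Government spending = 88 × 4881/13 = 429528/13.
DWL = ½ × 88 × (4881/13 − 4617/13) = 11616/13; fraction = (11616/13) / (429528/13) = 44/1627.

DWL / government spending = 44/1627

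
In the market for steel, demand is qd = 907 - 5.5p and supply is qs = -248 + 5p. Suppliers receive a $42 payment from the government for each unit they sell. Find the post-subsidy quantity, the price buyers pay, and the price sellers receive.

Pre-subsidy: 907 - 5.5p = -248 + 5p gives p* = 110, q* = 302.
With the subsidy, sellers receive ps = pb + 42 for each unit, where pb is the price buyers pay.
Supply in terms of pb becomes qs = -248 + 5(pb + 42) = -38 + 5pb. Setting this equal to demand: 907 - 5.5pb = -38 + 5pb, so pb = 90.
Sellers receive ps = 90 + 42 = 132; q' = 907 − 5.5·90 = 412.

q' = 412; buyers pay $90; sellers receive $132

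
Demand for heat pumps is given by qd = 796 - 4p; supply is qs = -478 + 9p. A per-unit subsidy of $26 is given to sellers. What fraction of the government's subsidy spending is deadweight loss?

Pre-subsidy: 796 - 4p = -478 + 9p gives p* = 98, q* = 404.
With the subsidy, sellers receive ps = pb + 26 for each unit, where pb is the price buyers pay.
Supply in terms of pb becomes qs = -478 + 9(pb + 26) = -244 + 9pb. Setting this equal to demand: 796 - 4pb = -244 + 9pb, so pb = 80.
Sellers receive ps = 80 + 26 = 106; q' = 796 − 4·80 = 476.
ΔCS = ½(404 + 476)(98 − 80) = 7920; ΔPS = ½(404 + 476)(106 − 98) = 3520.
Government spending = 26 × 476 = 12376.
DWL = ½ × 26 × (476 − 404) = 936; fraction = 936 / 12376 = 9/119.

DWL / government spending = 9/119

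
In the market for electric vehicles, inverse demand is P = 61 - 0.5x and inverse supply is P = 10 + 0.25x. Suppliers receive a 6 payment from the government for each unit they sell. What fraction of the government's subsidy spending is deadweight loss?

DWL / government spending = 1/19

Pre-subsidy: 61 - 0.5x = 10 + 0.25x gives x* = 68 and P* = 27.
With the subsidy, sellers receive Ps = Pb + 6 for each unit, where Pb is the price buyers pay.
On the curves, Pb = 61 - 0.5x and Ps = 10 + 0.25x; the wedge Ps − Pb = 6 gives 10 + 0.25x − (61 - 0.5x) = 6, so x' = 76.
Then Pb = 61 − 0.5·76 = 23 and Ps = 10 + 0.25·76 = 29.
ΔCS = ½(68 + 76)(27 − 23) = 288; ΔPS = ½(68 + 76)(29 − 27) = 144.
Government spending = 6 × 76 = 456.
DWL = ½ × 6 × (76 − 68) = 24; fraction = 24 / 456 = 1/19.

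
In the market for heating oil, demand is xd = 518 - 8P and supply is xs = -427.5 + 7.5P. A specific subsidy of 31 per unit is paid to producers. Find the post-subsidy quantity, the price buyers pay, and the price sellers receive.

Pre-subsidy: 518 - 8P = -427.5 + 7.5P gives P* = 61, x* = 30.
With the subsidy, sellers receive Ps = Pb + 31 for each unit, where Pb is the price buyers pay.
Supply in terms of Pb becomes xs = -427.5 + 7.5(Pb + 31) = -195 + 7.5Pb. Setting this equal to demand: 518 - 8Pb = -195 + 7.5Pb, so Pb = 46.
Sellers receive Ps = 46 + 31 = 77; x' = 518 − 8·46 = 150.

x' = 150; buyers pay 46; sellers receive 77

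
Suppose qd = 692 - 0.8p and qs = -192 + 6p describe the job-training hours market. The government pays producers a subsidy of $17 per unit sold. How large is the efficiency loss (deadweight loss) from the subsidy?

Deadweight loss = $102

Pre-subsidy: 692 - 0.8p = -192 + 6p gives p* = 130, q* = 588.
With the subsidy, sellers receive ps = pb + 17 for each unit, where pb is the price buyers pay.
Supply in terms of pb becomes qs = -192 + 6(pb + 17) = -90 + 6pb. Setting this equal to demand: 692 - 0.8pb = -90 + 6pb, so pb = 115.
Sellers receive ps = 115 + 17 = 132; q' = 692 − 0.8·115 = 600.
The subsidy expands output by 600 − 588 = 12 past the efficient level; on those units the gap between marginal cost and willingness to pay runs from 0 up to 17.
DWL = ½ × 17 × 12 = 102.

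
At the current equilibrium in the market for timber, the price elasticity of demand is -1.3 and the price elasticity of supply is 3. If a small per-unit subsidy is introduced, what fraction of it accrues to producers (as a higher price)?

For a small subsidy around the equilibrium, the benefit split depends on the relative slopes, which at a point are proportional to the elasticities.
Buyer share = εs/(εs + |εd|) = 3/(3 + 1.3) = 30/43; seller share = |εd|/(εs + |εd|) = 13/43.
So producers capture 13/43 of the subsidy.

Producer share = 13/43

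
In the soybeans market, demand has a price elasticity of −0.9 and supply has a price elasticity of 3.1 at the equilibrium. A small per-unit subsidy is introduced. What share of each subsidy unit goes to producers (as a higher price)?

Producer share = 0.225

For a small subsidy around the equilibrium, the benefit split depends on the relative slopes, which at a point are proportional to the elasticities.
Buyer share = εs/(εs + |εd|) = 3.1/(3.1 + 0.9) = 0.775; seller share = |εd|/(εs + |εd|) = 0.225.
So producers capture 0.225 of the subsidy.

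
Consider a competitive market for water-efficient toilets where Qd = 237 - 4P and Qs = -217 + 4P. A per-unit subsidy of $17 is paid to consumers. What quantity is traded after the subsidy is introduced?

Pre-subsidy: 237 - 4P = -217 + 4P gives P* = 56.75, Q* = 10.
With the rebate, buyers effectively pay Pb = Ps − 17, where Ps is the price sellers receive.
Demand in terms of Ps becomes Qd = 237 − 4(Ps − 17) = 305 - 4Ps. Setting this equal to supply: 305 - 4Ps = -217 + 4Ps, so Ps = 65.25.
Buyers pay Pb = 65.25 − 17 = 48.25; Q' = -217 + 4·65.25 = 44.

Q' = 44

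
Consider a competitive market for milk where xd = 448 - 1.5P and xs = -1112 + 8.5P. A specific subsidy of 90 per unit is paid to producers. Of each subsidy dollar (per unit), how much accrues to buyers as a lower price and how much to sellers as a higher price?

Pre-subsidy: 448 - 1.5P = -1112 + 8.5P gives P* = 156, x* = 214.
With the subsidy, sellers receive Ps = Pb + 90 for each unit, where Pb is the price buyers pay.
Supply in terms of Pb becomes xs = -1112 + 8.5(Pb + 90) = -347 + 8.5Pb. Setting this equal to demand: 448 - 1.5Pb = -347 + 8.5Pb, so Pb = 79.5.
Sellers receive Ps = 79.5 + 90 = 169.5; x' = 448 − 1.5·79.5 = 328.75.
Buyers' price falls by P* − Pb = 156 − 79.5 = 76.5; sellers' price rises by Ps − P* = 169.5 − 156 = 13.5.

Buyers gain 76.5 per unit; sellers gain 13.5 per unit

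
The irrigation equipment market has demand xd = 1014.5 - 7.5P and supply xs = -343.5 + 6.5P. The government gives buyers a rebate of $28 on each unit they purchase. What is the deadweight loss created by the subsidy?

Deadweight loss = $1365

Pre-subsidy: 1014.5 - 7.5P = -343.5 + 6.5P gives P* = 97, x* = 287.
With the rebate, buyers effectively pay Pb = Ps − 28, where Ps is the price sellers receive.
Demand in terms of Ps becomes xd = 1014.5 − 7.5(Ps − 28) = 1224.5 - 7.5Ps. Setting this equal to supply: 1224.5 - 7.5Ps = -343.5 + 6.5Ps, so Ps = 112.
Buyers pay Pb = 112 − 28 = 84; x' = -343.5 + 6.5·112 = 384.5.
The subsidy expands output by 384.5 − 287 = 97.5 past the efficient level; on those units the gap between marginal cost and willingness to pay runs from 0 up to 28.
DWL = ½ × 28 × 97.5 = 1365.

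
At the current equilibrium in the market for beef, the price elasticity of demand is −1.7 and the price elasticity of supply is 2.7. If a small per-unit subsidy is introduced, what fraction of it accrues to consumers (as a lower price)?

For a small subsidy around the equilibrium, the benefit split depends on the relative slopes, which at a point are proportional to the elasticities.
Buyer share = εs/(εs + |εd|) = 2.7/(2.7 + 1.7) = 27/44; seller share = |εd|/(εs + |εd|) = 17/44.

Consumer share = 27/44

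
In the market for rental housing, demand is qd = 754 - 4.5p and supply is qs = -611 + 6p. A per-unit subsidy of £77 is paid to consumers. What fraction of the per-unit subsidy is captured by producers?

Pre-subsidy: 754 - 4.5p = -611 + 6p gives p* = 130, q* = 169.
With the rebate, buyers effectively pay pb = ps − 77, where ps is the price sellers receive.
Demand in terms of ps becomes qd = 754 − 4.5(ps − 77) = 1100.5 - 4.5ps. Setting this equal to supply: 1100.5 - 4.5ps = -611 + 6ps, so ps = 163.
Buyers pay pb = 163 − 77 = 86; q' = -611 + 6·163 = 367.
Buyers' price falls by p* − pb = 130 − 86 = 44; sellers' price rises by ps − p* = 163 − 130 = 33.
So producers capture 33/77 = 3/7 of each unit of subsidy.

Producer share = 3/7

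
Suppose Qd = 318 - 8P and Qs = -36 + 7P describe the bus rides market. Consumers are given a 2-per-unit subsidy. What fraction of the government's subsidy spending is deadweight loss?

DWL / government spending = 28/1025

Pre-subsidy: 318 - 8P = -36 + 7P gives P* = 23.6, Q* = 129.2.
With the rebate, buyers effectively pay Pb = Ps − 2, where Ps is the price sellers receive.
Demand in terms of Ps becomes Qd = 318 − 8(Ps − 2) = 334 - 8Ps. Setting this equal to supply: 334 - 8Ps = -36 + 7Ps, so Ps = 74/3.
Buyers pay Pb = 74/3 − 2 = 68/3; Q' = -36 + 7·(74/3) = 410/3.
ΔCS = ½(129.2 + 410/3)(23.6 − 68/3) = 27916/225; ΔPS = ½(129.2 + 410/3)(74/3 − 23.6) = 31904/225.
Government spending = 2 × 410/3 = 820/3.
DWL = ½ × 2 × (410/3 − 129.2) = 112/15; fraction = (112/15) / (820/3) = 28/1025.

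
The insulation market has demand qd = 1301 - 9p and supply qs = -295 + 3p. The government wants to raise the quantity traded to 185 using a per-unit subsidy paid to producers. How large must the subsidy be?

Required subsidy s = 36 per unit

At q = 185, invert demand for the buyer price: pb = (1301 − 185)/9 = 124; invert supply for the seller price: ps = (185 − (-295))/3 = 160.
The subsidy must fill the gap: s = ps − pb = 160 − 124 = 36.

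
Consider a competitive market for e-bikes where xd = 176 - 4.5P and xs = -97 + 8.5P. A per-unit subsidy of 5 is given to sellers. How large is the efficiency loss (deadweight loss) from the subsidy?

Deadweight loss = 3825/104

Pre-subsidy: 176 - 4.5P = -97 + 8.5P gives P* = 21, x* = 81.5.
With the subsidy, sellers receive Ps = Pb + 5 for each unit, where Pb is the price buyers pay.
Supply in terms of Pb becomes xs = -97 + 8.5(Pb + 5) = -54.5 + 8.5Pb. Setting this equal to demand: 176 - 4.5Pb = -54.5 + 8.5Pb, so Pb = 461/26.
Sellers receive Ps = 461/26 + 5 = 591/26; x' = 176 − 4.5·(461/26) = 5003/52.
The subsidy expands output by 5003/52 − 81.5 = 765/52 past the efficient level; on those units the gap between marginal cost and willingness to pay runs from 0 up to 5.
DWL = ½ × 5 × 765/52 = 3825/104.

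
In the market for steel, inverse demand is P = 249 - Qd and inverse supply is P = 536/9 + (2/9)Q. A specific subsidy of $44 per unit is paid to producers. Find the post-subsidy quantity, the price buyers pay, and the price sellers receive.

Q' = 191; buyers pay $58; sellers receive $102

Pre-subsidy: 249 - Q = 536/9 + (2/9)Q gives Q* = 155 and P* = 94.
With the subsidy, sellers receive Ps = Pb + 44 for each unit, where Pb is the price buyers pay.
On the curves, Pb = 249 - Q and Ps = 536/9 + (2/9)Q; the wedge Ps − Pb = 44 gives 536/9 + (2/9)Q − (249 - Q) = 44, so Q' = 191.
Then Pb = 249 − 1·191 = 58 and Ps = 536/9 + (2/9)·191 = 102.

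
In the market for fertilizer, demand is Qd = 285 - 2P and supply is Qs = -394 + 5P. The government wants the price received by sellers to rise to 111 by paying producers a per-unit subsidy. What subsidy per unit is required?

At a seller price of 111, quantity supplied is -394 + 5·111 = 161.
Buyers absorb 161 only when they pay Pb with 285 − 2·Pb = 161, i.e. Pb = 62.
s = Ps − Pb = 111 − 62 = 49.

Required subsidy s = 49 per unit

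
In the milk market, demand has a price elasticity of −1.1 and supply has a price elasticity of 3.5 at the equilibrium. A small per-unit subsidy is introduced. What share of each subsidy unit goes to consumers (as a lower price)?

Consumer share = 35/46

For a small subsidy around the equilibrium, the benefit split depends on the relative slopes, which at a point are proportional to the elasticities.
Buyer share = εs/(εs + |εd|) = 3.5/(3.5 + 1.1) = 35/46; seller share = |εd|/(εs + |εd|) = 11/46.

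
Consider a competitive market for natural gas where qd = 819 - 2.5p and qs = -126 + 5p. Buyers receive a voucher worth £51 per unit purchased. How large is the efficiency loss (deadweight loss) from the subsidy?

Pre-subsidy: 819 - 2.5p = -126 + 5p gives p* = 126, q* = 504.
With the rebate, buyers effectively pay pb = ps − 51, where ps is the price sellers receive.
Demand in terms of ps becomes qd = 819 − 2.5(ps − 51) = 946.5 - 2.5ps. Setting this equal to supply: 946.5 - 2.5ps = -126 + 5ps, so ps = 143.
Buyers pay pb = 143 − 51 = 92; q' = -126 + 5·143 = 589.
The subsidy expands output by 589 − 504 = 85 past the efficient level; on those units the gap between marginal cost and willingness to pay runs from 0 up to 51.
DWL = ½ × 51 × 85 = 2167.5.

Deadweight loss = £2167.5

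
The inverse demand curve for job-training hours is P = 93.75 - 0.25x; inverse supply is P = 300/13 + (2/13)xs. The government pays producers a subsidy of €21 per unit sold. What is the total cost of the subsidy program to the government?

Pre-subsidy: 93.75 - 0.25x = 300/13 + (2/13)x gives x* = 175 and P* = 50.
With the subsidy, sellers receive Ps = Pb + 21 for each unit, where Pb is the price buyers pay.
On the curves, Pb = 93.75 - 0.25x and Ps = 300/13 + (2/13)x; the wedge Ps − Pb = 21 gives 300/13 + (2/13)x − (93.75 - 0.25x) = 21, so x' = 227.
Then Pb = 93.75 − 0.25·227 = 37 and Ps = 300/13 + (2/13)·227 = 58.
Government outlay = subsidy × quantity = 21 × 227 = 4767.

Government cost = €4767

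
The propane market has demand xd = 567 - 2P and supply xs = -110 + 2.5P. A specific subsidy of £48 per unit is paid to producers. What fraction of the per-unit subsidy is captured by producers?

Producer share = 4/9

Pre-subsidy: 567 - 2P = -110 + 2.5P gives P* = 1354/9, x* = 2395/9.
With the subsidy, sellers receive Ps = Pb + 48 for each unit, where Pb is the price buyers pay.
Supply in terms of Pb becomes xs = -110 + 2.5(Pb + 48) = 10 + 2.5Pb. Setting this equal to demand: 567 - 2Pb = 10 + 2.5Pb, so Pb = 1114/9.
Sellers receive Ps = 1114/9 + 48 = 1546/9; x' = 567 − 2·(1114/9) = 2875/9.
Buyers' price falls by P* − Pb = 1354/9 − 1114/9 = 80/3; sellers' price rises by Ps − P* = 1546/9 − 1354/9 = 64/3.
So producers capture (64/3)/48 = 4/9 of each unit of subsidy.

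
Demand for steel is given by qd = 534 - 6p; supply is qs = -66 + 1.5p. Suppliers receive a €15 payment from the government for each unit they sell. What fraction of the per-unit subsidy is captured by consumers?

Pre-subsidy: 534 - 6p = -66 + 1.5p gives p* = 80, q* = 54.
With the subsidy, sellers receive ps = pb + 15 for each unit, where pb is the price buyers pay.
Supply in terms of pb becomes qs = -66 + 1.5(pb + 15) = -43.5 + 1.5pb. Setting this equal to demand: 534 - 6pb = -43.5 + 1.5pb, so pb = 77.
Sellers receive ps = 77 + 15 = 92; q' = 534 − 6·77 = 72.
Buyers' price falls by p* − pb = 80 − 77 = 3; sellers' price rises by ps − p* = 92 − 80 = 12.
So consumers capture 3/15 = 0.2 of each unit of subsidy.

Consumer share = 0.2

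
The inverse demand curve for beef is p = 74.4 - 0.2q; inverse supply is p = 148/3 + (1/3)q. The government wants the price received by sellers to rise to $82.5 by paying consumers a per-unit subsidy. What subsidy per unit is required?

Required subsidy s = $28 per unit

At a seller price of 82.5, quantity supplied is -148 + 3·82.5 = 99.5.
Buyers absorb 99.5 only when they pay pb = 74.4 − 0.2·99.5 = 54.5.
s = ps − pb = 82.5 − 54.5 = 28.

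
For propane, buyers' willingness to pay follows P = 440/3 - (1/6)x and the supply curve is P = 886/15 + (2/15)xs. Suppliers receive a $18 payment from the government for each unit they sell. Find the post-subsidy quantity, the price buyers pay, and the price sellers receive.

x' = 352; buyers pay $88; sellers receive $106

Pre-subsidy: 440/3 - (1/6)x = 886/15 + (2/15)x gives x* = 292 and P* = 98.
With the subsidy, sellers receive Ps = Pb + 18 for each unit, where Pb is the price buyers pay.
On the curves, Pb = 440/3 - (1/6)x and Ps = 886/15 + (2/15)x; the wedge Ps − Pb = 18 gives 886/15 + (2/15)x − (440/3 - (1/6)x) = 18, so x' = 352.
Then Pb = 440/3 − (1/6)·352 = 88 and Ps = 886/15 + (2/15)·352 = 106.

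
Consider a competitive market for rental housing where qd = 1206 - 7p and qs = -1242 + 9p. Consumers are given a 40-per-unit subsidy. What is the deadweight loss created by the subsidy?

Deadweight loss = 3150

Pre-subsidy: 1206 - 7p = -1242 + 9p gives p* = 153, q* = 135.
With the rebate, buyers effectively pay pb = ps − 40, where ps is the price sellers receive.
Demand in terms of ps becomes qd = 1206 − 7(ps − 40) = 1486 - 7ps. Setting this equal to supply: 1486 - 7ps = -1242 + 9ps, so ps = 170.5.
Buyers pay pb = 170.5 − 40 = 130.5; q' = -1242 + 9·170.5 = 292.5.
The subsidy expands output by 292.5 − 135 = 157.5 past the efficient level; on those units the gap between marginal cost and willingness to pay runs from 0 up to 40.
DWL = ½ × 40 × 157.5 = 3150.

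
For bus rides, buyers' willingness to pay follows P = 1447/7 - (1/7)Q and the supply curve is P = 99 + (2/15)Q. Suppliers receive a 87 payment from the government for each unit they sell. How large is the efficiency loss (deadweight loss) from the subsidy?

Deadweight loss = 13702.5

Pre-subsidy: 1447/7 - (1/7)Q = 99 + (2/15)Q gives Q* = 390 and P* = 151.
With the subsidy, sellers receive Ps = Pb + 87 for each unit, where Pb is the price buyers pay.
On the curves, Pb = 1447/7 - (1/7)Q and Ps = 99 + (2/15)Q; the wedge Ps − Pb = 87 gives 99 + (2/15)Q − (1447/7 - (1/7)Q) = 87, so Q' = 705.
Then Pb = 1447/7 − (1/7)·705 = 106 and Ps = 99 + (2/15)·705 = 193.
The subsidy expands output by 705 − 390 = 315 past the efficient level; on those units the gap between marginal cost and willingness to pay runs from 0 up to 87.
DWL = ½ × 87 × 315 = 13702.5.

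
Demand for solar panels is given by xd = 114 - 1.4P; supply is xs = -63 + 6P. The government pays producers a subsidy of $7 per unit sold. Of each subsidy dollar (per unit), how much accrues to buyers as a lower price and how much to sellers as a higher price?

Pre-subsidy: 114 - 1.4P = -63 + 6P gives P* = 885/37, x* = 2979/37.
With the subsidy, sellers receive Ps = Pb + 7 for each unit, where Pb is the price buyers pay.
Supply in terms of Pb becomes xs = -63 + 6(Pb + 7) = -21 + 6Pb. Setting this equal to demand: 114 - 1.4Pb = -21 + 6Pb, so Pb = 675/37.
Sellers receive Ps = 675/37 + 7 = 934/37; x' = 114 − 1.4·(675/37) = 3273/37.
Buyers' price falls by P* − Pb = 885/37 − 675/37 = 210/37; sellers' price rises by Ps − P* = 934/37 − 885/37 = 49/37.

Buyers gain 210/37 per unit; sellers gain 49/37 per unit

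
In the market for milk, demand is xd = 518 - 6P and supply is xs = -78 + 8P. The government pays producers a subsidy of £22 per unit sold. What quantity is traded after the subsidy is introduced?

x' = 338

Pre-subsidy: 518 - 6P = -78 + 8P gives P* = 298/7, x* = 1838/7.
With the subsidy, sellers receive Ps = Pb + 22 for each unit, where Pb is the price buyers pay.
Supply in terms of Pb becomes xs = -78 + 8(Pb + 22) = 98 + 8Pb. Setting this equal to demand: 518 - 6Pb = 98 + 8Pb, so Pb = 30.
Sellers receive Ps = 30 + 22 = 52; x' = 518 − 6·30 = 338.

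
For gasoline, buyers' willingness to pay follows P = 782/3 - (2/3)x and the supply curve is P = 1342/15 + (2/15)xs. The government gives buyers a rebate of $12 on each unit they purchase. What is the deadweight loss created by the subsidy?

Deadweight loss = $90

Pre-subsidy: 782/3 - (2/3)x = 1342/15 + (2/15)x gives x* = 214 and P* = 118.
With the rebate, buyers effectively pay Pb = Ps − 12, where Ps is the price sellers receive.
On the curves, Pb = 782/3 - (2/3)x and Ps = 1342/15 + (2/15)x; the wedge Ps − Pb = 12 gives 1342/15 + (2/15)x − (782/3 - (2/3)x) = 12, so x' = 229.
Then Pb = 782/3 − (2/3)·229 = 108 and Ps = 1342/15 + (2/15)·229 = 120.
The subsidy expands output by 229 − 214 = 15 past the efficient level; on those units the gap between marginal cost and willingness to pay runs from 0 up to 12.
DWL = ½ × 12 × 15 = 90.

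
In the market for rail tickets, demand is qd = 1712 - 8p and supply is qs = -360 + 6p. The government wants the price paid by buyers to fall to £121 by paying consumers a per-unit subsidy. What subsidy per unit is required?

Required subsidy s = £63 per unit

At a buyer price of 121, quantity demanded is 1712 − 8·121 = 744.
Sellers supply 744 only when they receive ps with -360 + 6·ps = 744, i.e. ps = 184.
s = ps − pb = 184 − 121 = 63.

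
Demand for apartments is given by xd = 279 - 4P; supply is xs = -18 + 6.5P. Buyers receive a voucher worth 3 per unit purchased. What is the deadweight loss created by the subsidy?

Pre-subsidy: 279 - 4P = -18 + 6.5P gives P* = 198/7, x* = 1161/7.
With the rebate, buyers effectively pay Pb = Ps − 3, where Ps is the price sellers receive.
Demand in terms of Ps becomes xd = 279 − 4(Ps − 3) = 291 - 4Ps. Setting this equal to supply: 291 - 4Ps = -18 + 6.5Ps, so Ps = 206/7.
Buyers pay Pb = 206/7 − 3 = 185/7; x' = -18 + 6.5·(206/7) = 1213/7.
The subsidy expands output by 1213/7 − 1161/7 = 52/7 past the efficient level; on those units the gap between marginal cost and willingness to pay runs from 0 up to 3.
DWL = ½ × 3 × 52/7 = 78/7.

Deadweight loss = 78/7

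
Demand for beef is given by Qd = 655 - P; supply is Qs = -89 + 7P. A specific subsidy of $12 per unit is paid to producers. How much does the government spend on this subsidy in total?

Government cost = $6870

Pre-subsidy: 655 - P = -89 + 7P gives P* = 93, Q* = 562.
With the subsidy, sellers receive Ps = Pb + 12 for each unit, where Pb is the price buyers pay.
Supply in terms of Pb becomes Qs = -89 + 7(Pb + 12) = -5 + 7Pb. Setting this equal to demand: 655 - Pb = -5 + 7Pb, so Pb = 82.5.
Sellers receive Ps = 82.5 + 12 = 94.5; Q' = 655 − 1·82.5 = 572.5.
Government outlay = subsidy × quantity = 12 × 572.5 = 6870.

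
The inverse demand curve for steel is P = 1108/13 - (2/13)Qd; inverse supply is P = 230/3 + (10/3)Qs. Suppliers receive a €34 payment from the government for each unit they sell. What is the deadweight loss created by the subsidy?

Deadweight loss = €165.75

Pre-subsidy: 1108/13 - (2/13)Q = 230/3 + (10/3)Q gives Q* = 167/68 and P* = 2885/34.
With the subsidy, sellers receive Ps = Pb + 34 for each unit, where Pb is the price buyers pay.
On the curves, Pb = 1108/13 - (2/13)Q and Ps = 230/3 + (10/3)Q; the wedge Ps − Pb = 34 gives 230/3 + (10/3)Q − (1108/13 - (2/13)Q) = 34, so Q' = 415/34.
Then Pb = 1108/13 − (2/13)·(415/34) = 1417/17 and Ps = 230/3 + (10/3)·(415/34) = 1995/17.
The subsidy expands output by 415/34 − 167/68 = 9.75 past the efficient level; on those units the gap between marginal cost and willingness to pay runs from 0 up to 34.
DWL = ½ × 34 × 9.75 = 165.75.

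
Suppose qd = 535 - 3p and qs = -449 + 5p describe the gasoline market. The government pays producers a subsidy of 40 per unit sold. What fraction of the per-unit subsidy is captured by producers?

Pre-subsidy: 535 - 3p = -449 + 5p gives p* = 123, q* = 166.
With the subsidy, sellers receive ps = pb + 40 for each unit, where pb is the price buyers pay.
Supply in terms of pb becomes qs = -449 + 5(pb + 40) = -249 + 5pb. Setting this equal to demand: 535 - 3pb = -249 + 5pb, so pb = 98.
Sellers receive ps = 98 + 40 = 138; q' = 535 − 3·98 = 241.
Buyers' price falls by p* − pb = 123 − 98 = 25; sellers' price rises by ps − p* = 138 − 123 = 15.
So producers capture 15/40 = 0.375 of each unit of subsidy.

Producer share = 0.375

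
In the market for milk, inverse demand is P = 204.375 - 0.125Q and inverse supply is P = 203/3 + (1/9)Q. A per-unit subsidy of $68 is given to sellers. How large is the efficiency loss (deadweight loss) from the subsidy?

Pre-subsidy: 204.375 - 0.125Q = 203/3 + (1/9)Q gives Q* = 579 and P* = 132.
With the subsidy, sellers receive Ps = Pb + 68 for each unit, where Pb is the price buyers pay.
On the curves, Pb = 204.375 - 0.125Q and Ps = 203/3 + (1/9)Q; the wedge Ps − Pb = 68 gives 203/3 + (1/9)Q − (204.375 - 0.125Q) = 68, so Q' = 867.
Then Pb = 204.375 − 0.125·867 = 96 and Ps = 203/3 + (1/9)·867 = 164.
The subsidy expands output by 867 − 579 = 288 past the efficient level; on those units the gap between marginal cost and willingness to pay runs from 0 up to 68.
DWL = ½ × 68 × 288 = 9792.

Deadweight loss = $9792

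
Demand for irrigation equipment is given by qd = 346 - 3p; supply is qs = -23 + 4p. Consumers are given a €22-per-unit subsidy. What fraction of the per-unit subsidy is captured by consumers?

Consumer share = 4/7

Pre-subsidy: 346 - 3p = -23 + 4p gives p* = 369/7, q* = 1315/7.
With the rebate, buyers effectively pay pb = ps − 22, where ps is the price sellers receive.
Demand in terms of ps becomes qd = 346 − 3(ps − 22) = 412 - 3ps. Setting this equal to supply: 412 - 3ps = -23 + 4ps, so ps = 435/7.
Buyers pay pb = 435/7 − 22 = 281/7; q' = -23 + 4·(435/7) = 1579/7.
Buyers' price falls by p* − pb = 369/7 − 281/7 = 88/7; sellers' price rises by ps − p* = 435/7 − 369/7 = 66/7.
So consumers capture (88/7)/22 = 4/7 of each unit of subsidy.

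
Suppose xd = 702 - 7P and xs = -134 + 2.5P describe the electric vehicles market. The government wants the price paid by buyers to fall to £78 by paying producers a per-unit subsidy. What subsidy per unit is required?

At a buyer price of 78, quantity demanded is 702 − 7·78 = 156.
Sellers supply 156 only when they receive Ps with -134 + 2.5·Ps = 156, i.e. Ps = 116.
s = Ps − Pb = 116 − 78 = 38.

Required subsidy s = £38 per unit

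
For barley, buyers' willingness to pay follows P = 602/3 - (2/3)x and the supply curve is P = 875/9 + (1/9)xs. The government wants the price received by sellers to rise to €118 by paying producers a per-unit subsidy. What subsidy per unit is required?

Required subsidy s = €42 per unit

At a seller price of 118, quantity supplied is -875 + 9·118 = 187.
Buyers absorb 187 only when they pay Pb = 602/3 − (2/3)·187 = 76.
s = Ps − Pb = 118 − 76 = 42.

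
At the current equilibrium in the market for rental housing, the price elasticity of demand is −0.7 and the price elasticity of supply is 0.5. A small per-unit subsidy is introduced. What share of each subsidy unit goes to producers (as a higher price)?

Producer share = 7/12

For a small subsidy around the equilibrium, the benefit split depends on the relative slopes, which at a point are proportional to the elasticities.
Buyer share = εs/(εs + |εd|) = 0.5/(0.5 + 0.7) = 5/12; seller share = |εd|/(εs + |εd|) = 7/12.
So producers capture 7/12 of the subsidy.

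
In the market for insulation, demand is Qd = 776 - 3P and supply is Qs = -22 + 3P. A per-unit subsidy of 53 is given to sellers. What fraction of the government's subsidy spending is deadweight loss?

Pre-subsidy: 776 - 3P = -22 + 3P gives P* = 133, Q* = 377.
With the subsidy, sellers receive Ps = Pb + 53 for each unit, where Pb is the price buyers pay.
Supply in terms of Pb becomes Qs = -22 + 3(Pb + 53) = 137 + 3Pb. Setting this equal to demand: 776 - 3Pb = 137 + 3Pb, so Pb = 106.5.
Sellers receive Ps = 106.5 + 53 = 159.5; Q' = 776 − 3·106.5 = 456.5.
ΔCS = ½(377 + 456.5)(133 − 106.5) = 11043.875; ΔPS = ½(377 + 456.5)(159.5 − 133) = 11043.875.
Government spending = 53 × 456.5 = 24194.5.
DWL = ½ × 53 × (456.5 − 377) = 2106.75; fraction = 2106.75 / 24194.5 = 159/1826.

DWL / government spending = 159/1826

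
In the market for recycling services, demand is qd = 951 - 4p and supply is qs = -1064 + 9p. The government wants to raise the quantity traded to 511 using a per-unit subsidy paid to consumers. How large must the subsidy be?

Required subsidy s = 65 per unit

At q = 511, invert demand for the buyer price: pb = (951 − 511)/4 = 110; invert supply for the seller price: ps = (511 − (-1064))/9 = 175.
The subsidy must fill the gap: s = ps − pb = 175 − 110 = 65.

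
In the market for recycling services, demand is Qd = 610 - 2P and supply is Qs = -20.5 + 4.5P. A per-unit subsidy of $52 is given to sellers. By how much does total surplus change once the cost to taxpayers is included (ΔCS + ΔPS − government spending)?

Pre-subsidy: 610 - 2P = -20.5 + 4.5P gives P* = 97, Q* = 416.
With the subsidy, sellers receive Ps = Pb + 52 for each unit, where Pb is the price buyers pay.
Supply in terms of Pb becomes Qs = -20.5 + 4.5(Pb + 52) = 213.5 + 4.5Pb. Setting this equal to demand: 610 - 2Pb = 213.5 + 4.5Pb, so Pb = 61.
Sellers receive Ps = 61 + 52 = 113; Q' = 610 − 2·61 = 488.
ΔCS = ½(416 + 488)(97 − 61) = 16272; ΔPS = ½(416 + 488)(113 − 97) = 7232.
Government spending = 52 × 488 = 25376.
Net change = 16272 + 7232 − 25376 = -1872. The loss equals the DWL triangle ½·52·72.

Net change in total surplus = -$1872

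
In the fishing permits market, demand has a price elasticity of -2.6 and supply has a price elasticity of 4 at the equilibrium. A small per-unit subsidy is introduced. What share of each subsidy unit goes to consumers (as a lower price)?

Consumer share = 20/33

For a small subsidy around the equilibrium, the benefit split depends on the relative slopes, which at a point are proportional to the elasticities.
Buyer share = εs/(εs + |εd|) = 4/(4 + 2.6) = 20/33; seller share = |εd|/(εs + |εd|) = 13/33.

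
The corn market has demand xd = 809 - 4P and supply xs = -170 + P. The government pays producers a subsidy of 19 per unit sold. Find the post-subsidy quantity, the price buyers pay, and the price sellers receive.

Pre-subsidy: 809 - 4P = -170 + P gives P* = 195.8, x* = 25.8.
With the subsidy, sellers receive Ps = Pb + 19 for each unit, where Pb is the price buyers pay.
Supply in terms of Pb becomes xs = -170 + 1(Pb + 19) = -151 + Pb. Setting this equal to demand: 809 - 4Pb = -151 + Pb, so Pb = 192.
Sellers receive Ps = 192 + 19 = 211; x' = 809 − 4·192 = 41.

x' = 41; buyers pay 192; sellers receive 211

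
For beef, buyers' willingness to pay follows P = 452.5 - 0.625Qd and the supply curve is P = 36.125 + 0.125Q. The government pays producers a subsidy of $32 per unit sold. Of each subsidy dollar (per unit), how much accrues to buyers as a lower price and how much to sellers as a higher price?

Buyers gain 80/3 per unit; sellers gain 16/3 per unit

Pre-subsidy: 452.5 - 0.625Q = 36.125 + 0.125Q gives Q* = 3331/6 and P* = 5065/48.
With the subsidy, sellers receive Ps = Pb + 32 for each unit, where Pb is the price buyers pay.
On the curves, Pb = 452.5 - 0.625Q and Ps = 36.125 + 0.125Q; the wedge Ps − Pb = 32 gives 36.125 + 0.125Q − (452.5 - 0.625Q) = 32, so Q' = 3587/6.
Then Pb = 452.5 − 0.625·(3587/6) = 3785/48 and Ps = 36.125 + 0.125·(3587/6) = 5321/48.
Buyers' price falls by P* − Pb = 5065/48 − 3785/48 = 80/3; sellers' price rises by Ps − P* = 5321/48 − 5065/48 = 16/3.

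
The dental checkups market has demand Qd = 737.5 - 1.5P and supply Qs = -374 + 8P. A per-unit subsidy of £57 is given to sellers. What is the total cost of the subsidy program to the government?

Government cost = £36138

Pre-subsidy: 737.5 - 1.5P = -374 + 8P gives P* = 117, Q* = 562.
With the subsidy, sellers receive Ps = Pb + 57 for each unit, where Pb is the price buyers pay.
Supply in terms of Pb becomes Qs = -374 + 8(Pb + 57) = 82 + 8Pb. Setting this equal to demand: 737.5 - 1.5Pb = 82 + 8Pb, so Pb = 69.
Sellers receive Ps = 69 + 57 = 126; Q' = 737.5 − 1.5·69 = 634.
Government outlay = subsidy × quantity = 57 × 634 = 36138.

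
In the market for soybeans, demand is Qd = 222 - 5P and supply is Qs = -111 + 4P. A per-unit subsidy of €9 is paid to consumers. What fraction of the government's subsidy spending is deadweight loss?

Pre-subsidy: 222 - 5P = -111 + 4P gives P* = 37, Q* = 37.
With the rebate, buyers effectively pay Pb = Ps − 9, where Ps is the price sellers receive.
Demand in terms of Ps becomes Qd = 222 − 5(Ps − 9) = 267 - 5Ps. Setting this equal to supply: 267 - 5Ps = -111 + 4Ps, so Ps = 42.
Buyers pay Pb = 42 − 9 = 33; Q' = -111 + 4·42 = 57.
ΔCS = ½(37 + 57)(37 − 33) = 188; ΔPS = ½(37 + 57)(42 − 37) = 235.
Government spending = 9 × 57 = 513.
DWL = ½ × 9 × (57 − 37) = 90; fraction = 90 / 513 = 10/57.

DWL / government spending = 10/57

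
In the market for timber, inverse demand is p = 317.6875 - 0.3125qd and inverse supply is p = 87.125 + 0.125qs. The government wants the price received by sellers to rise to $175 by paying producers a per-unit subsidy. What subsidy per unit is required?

Required subsidy s = $77 per unit

At a seller price of 175, quantity supplied is -697 + 8·175 = 703.
Buyers absorb 703 only when they pay pb = 317.6875 − 0.3125·703 = 98.
s = ps − pb = 175 − 98 = 77.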